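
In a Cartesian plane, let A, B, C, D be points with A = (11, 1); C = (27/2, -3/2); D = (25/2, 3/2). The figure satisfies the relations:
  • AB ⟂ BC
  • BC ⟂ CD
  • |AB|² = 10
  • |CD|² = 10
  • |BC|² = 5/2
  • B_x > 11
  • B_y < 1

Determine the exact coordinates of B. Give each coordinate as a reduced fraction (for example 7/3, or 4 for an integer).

B = (12, -2)

1. B_x = 12  [[BC ⟂ CD ⇒ 1x-3y-18=0] ∩ [|B−(11, 1)|²=10]]
2. B_y = -2  [[BC ⟂ CD ⇒ 1x-3y-18=0] ∩ [|B−(11, 1)|²=10]]
   so B = (12, -2)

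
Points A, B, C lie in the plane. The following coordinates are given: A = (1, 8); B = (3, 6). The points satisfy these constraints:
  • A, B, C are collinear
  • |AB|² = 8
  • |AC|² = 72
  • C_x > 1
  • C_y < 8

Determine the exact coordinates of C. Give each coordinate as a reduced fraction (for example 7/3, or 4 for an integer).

1. C_x = 7  [[A, B, C are collinear ⇒ 2x+2y-18=0] ∩ [|C−(1, 8)|²=72]]
2. C_y = 2  [[A, B, C are collinear ⇒ 2x+2y-18=0] ∩ [|C−(1, 8)|²=72]]
   so C = (7, 2)

C = (7, 2)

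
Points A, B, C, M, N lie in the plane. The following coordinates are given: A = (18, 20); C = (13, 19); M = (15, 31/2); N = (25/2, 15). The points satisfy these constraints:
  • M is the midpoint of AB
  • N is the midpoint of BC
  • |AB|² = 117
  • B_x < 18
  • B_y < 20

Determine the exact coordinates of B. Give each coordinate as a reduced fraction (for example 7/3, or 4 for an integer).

1. B_x = 12  [B = 2·M−A = 2·(15, 31/2)−(18, 20)]
2. B_y = 11  [B = 2·M−A = 2·(15, 31/2)−(18, 20)]
   so B = (12, 11)

B = (12, 11)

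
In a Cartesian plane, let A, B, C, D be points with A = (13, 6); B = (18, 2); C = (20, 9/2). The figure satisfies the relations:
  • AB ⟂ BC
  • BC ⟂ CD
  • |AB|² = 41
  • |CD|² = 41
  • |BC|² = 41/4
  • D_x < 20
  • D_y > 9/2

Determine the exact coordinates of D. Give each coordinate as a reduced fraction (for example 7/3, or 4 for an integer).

1. D_x = 15  [[BC ⟂ CD ⇒ 2x+5/2y-205/4=0] ∩ [|D−(20, 9/2)|²=41]]
2. D_y = 17/2  [[BC ⟂ CD ⇒ 2x+5/2y-205/4=0] ∩ [|D−(20, 9/2)|²=41]]
   so D = (15, 17/2)

D = (15, 17/2)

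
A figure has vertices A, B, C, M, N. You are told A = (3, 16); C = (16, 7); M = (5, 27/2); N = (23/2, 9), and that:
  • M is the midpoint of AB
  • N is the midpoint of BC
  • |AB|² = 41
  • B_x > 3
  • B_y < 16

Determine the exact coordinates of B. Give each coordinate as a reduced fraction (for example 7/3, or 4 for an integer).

B = (7, 11)

1. B_x = 7  [B = 2·M−A = 2·(5, 27/2)−(3, 16)]
2. B_y = 11  [B = 2·M−A = 2·(5, 27/2)−(3, 16)]
   so B = (7, 11)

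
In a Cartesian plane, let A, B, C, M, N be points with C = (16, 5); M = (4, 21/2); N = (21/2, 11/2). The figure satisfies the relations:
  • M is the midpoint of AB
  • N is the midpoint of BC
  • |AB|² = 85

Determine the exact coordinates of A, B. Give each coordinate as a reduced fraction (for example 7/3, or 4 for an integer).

1. B_x = 5  [B = 2·N−C = 2·(21/2, 11/2)−(16, 5)]
2. B_y = 6  [B = 2·N−C = 2·(21/2, 11/2)−(16, 5)]
   so B = (5, 6)
3. A_x = 3  [A = 2·M−B = 2·(4, 21/2)−(5, 6)]
4. A_y = 15  [A = 2·M−B = 2·(4, 21/2)−(5, 6)]
   so A = (3, 15)

A = (3, 15)
B = (5, 6)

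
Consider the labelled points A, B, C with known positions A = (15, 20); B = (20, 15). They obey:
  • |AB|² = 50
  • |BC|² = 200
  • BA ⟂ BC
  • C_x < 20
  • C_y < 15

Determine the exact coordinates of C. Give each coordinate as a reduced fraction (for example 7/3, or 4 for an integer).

1. C_x = 10  [[BA ⟂ BC ⇒ -5x+5y+25=0] ∩ [|C−(20, 15)|²=200]]
2. C_y = 5  [[BA ⟂ BC ⇒ -5x+5y+25=0] ∩ [|C−(20, 15)|²=200]]
   so C = (10, 5)

C = (10, 5)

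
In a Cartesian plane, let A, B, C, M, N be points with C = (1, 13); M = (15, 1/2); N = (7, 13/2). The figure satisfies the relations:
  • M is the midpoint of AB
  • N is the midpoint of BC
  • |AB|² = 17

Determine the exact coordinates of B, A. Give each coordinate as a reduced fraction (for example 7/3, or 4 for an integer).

B = (13, 0)
A = (17, 1)

1. B_x = 13  [B = 2·N−C = 2·(7, 13/2)−(1, 13)]
2. B_y = 0  [B = 2·N−C = 2·(7, 13/2)−(1, 13)]
   so B = (13, 0)
3. A_x = 17  [A = 2·M−B = 2·(15, 1/2)−(13, 0)]
4. A_y = 1  [A = 2·M−B = 2·(15, 1/2)−(13, 0)]
   so A = (17, 1)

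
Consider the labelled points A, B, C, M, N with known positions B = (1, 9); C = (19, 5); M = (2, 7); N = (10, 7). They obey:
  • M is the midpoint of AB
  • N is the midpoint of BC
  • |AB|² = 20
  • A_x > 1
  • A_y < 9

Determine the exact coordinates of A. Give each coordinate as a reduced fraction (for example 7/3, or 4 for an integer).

1. A_x = 3  [A = 2·M−B = 2·(2, 7)−(1, 9)]
2. A_y = 5  [A = 2·M−B = 2·(2, 7)−(1, 9)]
   so A = (3, 5)

A = (3, 5)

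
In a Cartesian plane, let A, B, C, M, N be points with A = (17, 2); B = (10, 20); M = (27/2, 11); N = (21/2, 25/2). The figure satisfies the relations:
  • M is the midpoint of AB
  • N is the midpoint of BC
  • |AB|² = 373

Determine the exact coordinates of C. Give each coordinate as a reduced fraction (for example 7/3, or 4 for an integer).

C = (11, 5)

1. C_x = 11  [C = 2·N−B = 2·(21/2, 25/2)−(10, 20)]
2. C_y = 5  [C = 2·N−B = 2·(21/2, 25/2)−(10, 20)]
   so C = (11, 5)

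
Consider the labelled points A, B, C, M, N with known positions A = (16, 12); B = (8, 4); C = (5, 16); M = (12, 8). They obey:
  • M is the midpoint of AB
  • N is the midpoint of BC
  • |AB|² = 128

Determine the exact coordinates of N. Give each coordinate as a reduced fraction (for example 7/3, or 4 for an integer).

N = (13/2, 10)

1. N_x = 13/2  [2·N = B+C = (8, 4)+(5, 16)]
2. N_y = 10  [2·N = B+C = (8, 4)+(5, 16)]
   so N = (13/2, 10)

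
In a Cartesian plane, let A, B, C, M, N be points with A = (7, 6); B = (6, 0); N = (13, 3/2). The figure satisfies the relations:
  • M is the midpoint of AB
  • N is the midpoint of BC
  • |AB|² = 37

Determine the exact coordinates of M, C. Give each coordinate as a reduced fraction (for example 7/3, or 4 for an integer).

M = (13/2, 3)
C = (20, 3)

1. M_x = 13/2  [2·M = A+B = (7, 6)+(6, 0)]
2. M_y = 3  [2·M = A+B = (7, 6)+(6, 0)]
   so M = (13/2, 3)
3. C_x = 20  [C = 2·N−B = 2·(13, 3/2)−(6, 0)]
4. C_y = 3  [C = 2·N−B = 2·(13, 3/2)−(6, 0)]
   so C = (20, 3)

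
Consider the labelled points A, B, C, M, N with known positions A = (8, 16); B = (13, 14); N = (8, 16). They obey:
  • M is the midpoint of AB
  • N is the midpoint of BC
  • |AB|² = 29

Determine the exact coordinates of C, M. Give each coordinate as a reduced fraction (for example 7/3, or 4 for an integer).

C = (3, 18)
M = (21/2, 15)

1. M_x = 21/2  [2·M = A+B = (8, 16)+(13, 14)]
2. M_y = 15  [2·M = A+B = (8, 16)+(13, 14)]
   so M = (21/2, 15)
3. C_x = 3  [C = 2·N−B = 2·(8, 16)−(13, 14)]
4. C_y = 18  [C = 2·N−B = 2·(8, 16)−(13, 14)]
   so C = (3, 18)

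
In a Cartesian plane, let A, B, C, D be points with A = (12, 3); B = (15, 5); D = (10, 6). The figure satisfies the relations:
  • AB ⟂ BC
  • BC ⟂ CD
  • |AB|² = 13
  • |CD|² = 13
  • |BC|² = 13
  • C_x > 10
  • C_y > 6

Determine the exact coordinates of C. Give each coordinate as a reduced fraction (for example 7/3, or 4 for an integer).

1. C_x = 13  [[AB ⟂ BC ⇒ 3x+2y-55=0] ∩ [|C−(10, 6)|²=13]]
2. C_y = 8  [[AB ⟂ BC ⇒ 3x+2y-55=0] ∩ [|C−(10, 6)|²=13]]
   so C = (13, 8)

C = (13, 8)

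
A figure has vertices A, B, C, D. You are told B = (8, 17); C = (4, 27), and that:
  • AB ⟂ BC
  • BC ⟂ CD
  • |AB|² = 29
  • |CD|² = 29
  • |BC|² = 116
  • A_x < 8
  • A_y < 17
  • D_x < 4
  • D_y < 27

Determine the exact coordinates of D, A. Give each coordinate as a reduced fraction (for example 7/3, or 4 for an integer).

1. D_x = -1  [[BC ⟂ CD ⇒ -4x+10y-254=0] ∩ [|D−(4, 27)|²=29]]
2. D_y = 25  [[BC ⟂ CD ⇒ -4x+10y-254=0] ∩ [|D−(4, 27)|²=29]]
   so D = (-1, 25)
3. A_x = 3  [[AB ⟂ BC ⇒ 4x-10y+138=0] ∩ [|A−(8, 17)|²=29]]
4. A_y = 15  [[AB ⟂ BC ⇒ 4x-10y+138=0] ∩ [|A−(8, 17)|²=29]]
   so A = (3, 15)

D = (-1, 25)
A = (3, 15)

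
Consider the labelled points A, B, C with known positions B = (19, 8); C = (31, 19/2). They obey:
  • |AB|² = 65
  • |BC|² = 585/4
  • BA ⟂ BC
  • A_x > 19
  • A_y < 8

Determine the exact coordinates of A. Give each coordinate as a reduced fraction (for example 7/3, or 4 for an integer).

A = (20, 0)

1. A_x = 20  [[BA ⟂ BC ⇒ 12x+3/2y-240=0] ∩ [|A−(19, 8)|²=65]]
2. A_y = 0  [[BA ⟂ BC ⇒ 12x+3/2y-240=0] ∩ [|A−(19, 8)|²=65]]
   so A = (20, 0)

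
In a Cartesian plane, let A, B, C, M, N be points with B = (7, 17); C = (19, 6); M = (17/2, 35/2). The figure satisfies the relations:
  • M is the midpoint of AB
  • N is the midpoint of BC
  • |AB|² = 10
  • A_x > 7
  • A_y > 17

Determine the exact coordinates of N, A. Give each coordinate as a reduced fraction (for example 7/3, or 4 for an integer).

1. A_x = 10  [A = 2·M−B = 2·(17/2, 35/2)−(7, 17)]
2. A_y = 18  [A = 2·M−B = 2·(17/2, 35/2)−(7, 17)]
   so A = (10, 18)
3. N_x = 13  [2·N = B+C = (7, 17)+(19, 6)]
4. N_y = 23/2  [2·N = B+C = (7, 17)+(19, 6)]
   so N = (13, 23/2)

N = (13, 23/2)
A = (10, 18)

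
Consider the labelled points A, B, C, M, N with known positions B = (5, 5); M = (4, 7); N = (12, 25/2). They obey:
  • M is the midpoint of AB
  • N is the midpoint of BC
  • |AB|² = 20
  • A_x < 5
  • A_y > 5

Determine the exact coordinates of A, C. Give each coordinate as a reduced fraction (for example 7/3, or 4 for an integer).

A = (3, 9)
C = (19, 20)

1. A_x = 3  [A = 2·M−B = 2·(4, 7)−(5, 5)]
2. A_y = 9  [A = 2·M−B = 2·(4, 7)−(5, 5)]
   so A = (3, 9)
3. C_x = 19  [C = 2·N−B = 2·(12, 25/2)−(5, 5)]
4. C_y = 20  [C = 2·N−B = 2·(12, 25/2)−(5, 5)]
   so C = (19, 20)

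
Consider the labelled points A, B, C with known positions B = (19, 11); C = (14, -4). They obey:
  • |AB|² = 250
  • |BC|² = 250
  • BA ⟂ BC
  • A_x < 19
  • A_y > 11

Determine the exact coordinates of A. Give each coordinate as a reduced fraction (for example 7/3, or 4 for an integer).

A = (4, 16)

1. A_x = 4  [[BA ⟂ BC ⇒ -5x-15y+260=0] ∩ [|A−(19, 11)|²=250]]
2. A_y = 16  [[BA ⟂ BC ⇒ -5x-15y+260=0] ∩ [|A−(19, 11)|²=250]]
   so A = (4, 16)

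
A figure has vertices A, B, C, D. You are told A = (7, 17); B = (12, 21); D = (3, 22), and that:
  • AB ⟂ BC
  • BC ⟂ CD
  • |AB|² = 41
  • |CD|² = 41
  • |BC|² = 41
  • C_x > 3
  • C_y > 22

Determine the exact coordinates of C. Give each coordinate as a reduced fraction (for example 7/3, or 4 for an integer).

C = (8, 26)

1. C_x = 8  [[AB ⟂ BC ⇒ 5x+4y-144=0] ∩ [|C−(3, 22)|²=41]]
2. C_y = 26  [[AB ⟂ BC ⇒ 5x+4y-144=0] ∩ [|C−(3, 22)|²=41]]
   so C = (8, 26)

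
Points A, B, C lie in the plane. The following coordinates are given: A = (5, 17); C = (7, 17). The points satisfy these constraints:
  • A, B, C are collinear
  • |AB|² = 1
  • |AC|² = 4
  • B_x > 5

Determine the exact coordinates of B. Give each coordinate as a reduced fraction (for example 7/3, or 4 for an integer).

1. B_x = 6  [[A, B, C are collinear ⇒ -2y+34=0] ∩ [|B−(5, 17)|²=1]]
2. B_y = 17  [[A, B, C are collinear ⇒ -2y+34=0] ∩ [|B−(5, 17)|²=1]]
   so B = (6, 17)

B = (6, 17)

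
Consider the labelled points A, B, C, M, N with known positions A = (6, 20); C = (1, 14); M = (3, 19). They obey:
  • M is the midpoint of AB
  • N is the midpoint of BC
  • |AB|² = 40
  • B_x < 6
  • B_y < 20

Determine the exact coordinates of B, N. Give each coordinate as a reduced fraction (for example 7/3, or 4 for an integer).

1. B_x = 0  [B = 2·M−A = 2·(3, 19)−(6, 20)]
2. B_y = 18  [B = 2·M−A = 2·(3, 19)−(6, 20)]
   so B = (0, 18)
3. N_x = 1/2  [2·N = B+C = (0, 18)+(1, 14)]
4. N_y = 16  [2·N = B+C = (0, 18)+(1, 14)]
   so N = (1/2, 16)

B = (0, 18)
N = (1/2, 16)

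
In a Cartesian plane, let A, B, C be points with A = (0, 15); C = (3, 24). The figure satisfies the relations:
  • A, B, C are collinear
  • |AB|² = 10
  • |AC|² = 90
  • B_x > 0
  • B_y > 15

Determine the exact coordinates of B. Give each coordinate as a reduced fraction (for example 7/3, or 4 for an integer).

1. B_x = 1  [[A, B, C are collinear ⇒ 9x-3y+45=0] ∩ [|B−(0, 15)|²=10]]
2. B_y = 18  [[A, B, C are collinear ⇒ 9x-3y+45=0] ∩ [|B−(0, 15)|²=10]]
   so B = (1, 18)

B = (1, 18)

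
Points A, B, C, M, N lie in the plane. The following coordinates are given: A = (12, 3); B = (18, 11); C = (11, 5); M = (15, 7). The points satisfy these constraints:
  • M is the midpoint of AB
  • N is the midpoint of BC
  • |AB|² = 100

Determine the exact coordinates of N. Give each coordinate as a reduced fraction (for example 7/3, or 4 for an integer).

N = (29/2, 8)

1. N_x = 29/2  [2·N = B+C = (18, 11)+(11, 5)]
2. N_y = 8  [2·N = B+C = (18, 11)+(11, 5)]
   so N = (29/2, 8)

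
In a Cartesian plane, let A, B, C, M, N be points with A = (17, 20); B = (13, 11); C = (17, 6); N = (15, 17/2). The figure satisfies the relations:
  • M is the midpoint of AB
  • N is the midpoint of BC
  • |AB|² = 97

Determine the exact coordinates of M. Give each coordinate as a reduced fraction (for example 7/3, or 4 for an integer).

1. M_x = 15  [2·M = A+B = (17, 20)+(13, 11)]
2. M_y = 31/2  [2·M = A+B = (17, 20)+(13, 11)]
   so M = (15, 31/2)

M = (15, 31/2)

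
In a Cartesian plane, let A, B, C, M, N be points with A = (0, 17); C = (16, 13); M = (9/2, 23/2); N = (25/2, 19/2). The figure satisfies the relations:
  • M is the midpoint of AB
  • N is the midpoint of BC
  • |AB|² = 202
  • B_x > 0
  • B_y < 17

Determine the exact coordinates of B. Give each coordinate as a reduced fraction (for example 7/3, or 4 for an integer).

1. B_x = 9  [B = 2·M−A = 2·(9/2, 23/2)−(0, 17)]
2. B_y = 6  [B = 2·M−A = 2·(9/2, 23/2)−(0, 17)]
   so B = (9, 6)

B = (9, 6)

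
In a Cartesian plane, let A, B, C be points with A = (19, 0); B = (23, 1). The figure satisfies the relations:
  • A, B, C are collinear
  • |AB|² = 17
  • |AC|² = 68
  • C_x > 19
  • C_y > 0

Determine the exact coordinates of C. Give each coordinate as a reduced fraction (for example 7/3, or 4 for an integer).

1. C_x = 27  [[A, B, C are collinear ⇒ -1x+4y+19=0] ∩ [|C−(19, 0)|²=68]]
2. C_y = 2  [[A, B, C are collinear ⇒ -1x+4y+19=0] ∩ [|C−(19, 0)|²=68]]
   so C = (27, 2)

C = (27, 2)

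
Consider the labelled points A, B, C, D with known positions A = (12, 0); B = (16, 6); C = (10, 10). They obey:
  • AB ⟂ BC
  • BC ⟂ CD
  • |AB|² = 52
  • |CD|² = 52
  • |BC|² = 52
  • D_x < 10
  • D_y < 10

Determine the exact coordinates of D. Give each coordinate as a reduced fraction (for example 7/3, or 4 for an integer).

D = (6, 4)

1. D_x = 6  [[BC ⟂ CD ⇒ -6x+4y+20=0] ∩ [|D−(10, 10)|²=52]]
2. D_y = 4  [[BC ⟂ CD ⇒ -6x+4y+20=0] ∩ [|D−(10, 10)|²=52]]
   so D = (6, 4)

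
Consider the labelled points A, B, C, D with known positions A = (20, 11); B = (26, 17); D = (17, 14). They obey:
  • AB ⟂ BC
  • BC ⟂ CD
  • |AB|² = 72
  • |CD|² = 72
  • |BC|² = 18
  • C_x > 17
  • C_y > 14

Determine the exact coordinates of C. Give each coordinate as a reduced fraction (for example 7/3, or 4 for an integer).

C = (23, 20)

1. C_x = 23  [[AB ⟂ BC ⇒ 6x+6y-258=0] ∩ [|C−(17, 14)|²=72]]
2. C_y = 20  [[AB ⟂ BC ⇒ 6x+6y-258=0] ∩ [|C−(17, 14)|²=72]]
   so C = (23, 20)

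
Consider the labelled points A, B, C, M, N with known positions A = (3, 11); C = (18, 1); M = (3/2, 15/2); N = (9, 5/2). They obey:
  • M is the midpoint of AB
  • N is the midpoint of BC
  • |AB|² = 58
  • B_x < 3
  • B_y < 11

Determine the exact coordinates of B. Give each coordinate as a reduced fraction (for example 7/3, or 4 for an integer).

1. B_x = 0  [B = 2·M−A = 2·(3/2, 15/2)−(3, 11)]
2. B_y = 4  [B = 2·M−A = 2·(3/2, 15/2)−(3, 11)]
   so B = (0, 4)

B = (0, 4)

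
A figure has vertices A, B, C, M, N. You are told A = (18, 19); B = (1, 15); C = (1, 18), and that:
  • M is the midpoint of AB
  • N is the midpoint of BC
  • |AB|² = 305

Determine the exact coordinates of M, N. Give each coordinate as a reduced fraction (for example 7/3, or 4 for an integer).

1. M_x = 19/2  [2·M = A+B = (18, 19)+(1, 15)]
2. M_y = 17  [2·M = A+B = (18, 19)+(1, 15)]
   so M = (19/2, 17)
3. N_x = 1  [2·N = B+C = (1, 15)+(1, 18)]
4. N_y = 33/2  [2·N = B+C = (1, 15)+(1, 18)]
   so N = (1, 33/2)

M = (19/2, 17)
N = (1, 33/2)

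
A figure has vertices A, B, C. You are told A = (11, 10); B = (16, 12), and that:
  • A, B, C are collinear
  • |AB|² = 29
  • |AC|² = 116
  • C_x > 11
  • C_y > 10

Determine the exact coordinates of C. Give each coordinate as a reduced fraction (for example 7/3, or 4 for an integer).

1. C_x = 21  [[A, B, C are collinear ⇒ -2x+5y-28=0] ∩ [|C−(11, 10)|²=116]]
2. C_y = 14  [[A, B, C are collinear ⇒ -2x+5y-28=0] ∩ [|C−(11, 10)|²=116]]
   so C = (21, 14)

C = (21, 14)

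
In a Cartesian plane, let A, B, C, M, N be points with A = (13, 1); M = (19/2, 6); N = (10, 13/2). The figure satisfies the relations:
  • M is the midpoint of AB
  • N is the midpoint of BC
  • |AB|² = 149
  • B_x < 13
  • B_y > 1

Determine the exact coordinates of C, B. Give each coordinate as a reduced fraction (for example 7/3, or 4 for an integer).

C = (14, 2)
B = (6, 11)

1. B_x = 6  [B = 2·M−A = 2·(19/2, 6)−(13, 1)]
2. B_y = 11  [B = 2·M−A = 2·(19/2, 6)−(13, 1)]
   so B = (6, 11)
3. C_x = 14  [C = 2·N−B = 2·(10, 13/2)−(6, 11)]
4. C_y = 2  [C = 2·N−B = 2·(10, 13/2)−(6, 11)]
   so C = (14, 2)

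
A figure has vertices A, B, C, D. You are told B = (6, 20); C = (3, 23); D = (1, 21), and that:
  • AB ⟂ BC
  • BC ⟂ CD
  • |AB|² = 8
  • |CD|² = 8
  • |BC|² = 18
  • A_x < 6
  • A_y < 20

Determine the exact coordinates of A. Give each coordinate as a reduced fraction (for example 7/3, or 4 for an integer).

A = (4, 18)

1. A_x = 4  [[AB ⟂ BC ⇒ 3x-3y+42=0] ∩ [|A−(6, 20)|²=8]]
2. A_y = 18  [[AB ⟂ BC ⇒ 3x-3y+42=0] ∩ [|A−(6, 20)|²=8]]
   so A = (4, 18)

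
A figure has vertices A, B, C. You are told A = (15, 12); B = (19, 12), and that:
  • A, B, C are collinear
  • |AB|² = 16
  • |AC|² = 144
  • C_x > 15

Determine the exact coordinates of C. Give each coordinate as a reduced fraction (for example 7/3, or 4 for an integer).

C = (27, 12)

1. C_x = 27  [[A, B, C are collinear ⇒ 4y-48=0] ∩ [|C−(15, 12)|²=144]]
2. C_y = 12  [[A, B, C are collinear ⇒ 4y-48=0] ∩ [|C−(15, 12)|²=144]]
   so C = (27, 12)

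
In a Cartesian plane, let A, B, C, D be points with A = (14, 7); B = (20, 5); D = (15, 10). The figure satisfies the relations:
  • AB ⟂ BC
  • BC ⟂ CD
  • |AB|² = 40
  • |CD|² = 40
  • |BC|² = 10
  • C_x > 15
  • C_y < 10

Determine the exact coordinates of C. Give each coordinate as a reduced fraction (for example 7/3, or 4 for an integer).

C = (21, 8)

1. C_x = 21  [[AB ⟂ BC ⇒ 6x-2y-110=0] ∩ [|C−(15, 10)|²=40]]
2. C_y = 8  [[AB ⟂ BC ⇒ 6x-2y-110=0] ∩ [|C−(15, 10)|²=40]]
   so C = (21, 8)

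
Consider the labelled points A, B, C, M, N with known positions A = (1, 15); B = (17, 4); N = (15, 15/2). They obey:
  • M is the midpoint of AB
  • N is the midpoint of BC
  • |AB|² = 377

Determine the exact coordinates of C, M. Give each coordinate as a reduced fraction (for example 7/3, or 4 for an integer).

C = (13, 11)
M = (9, 19/2)

1. M_x = 9  [2·M = A+B = (1, 15)+(17, 4)]
2. M_y = 19/2  [2·M = A+B = (1, 15)+(17, 4)]
   so M = (9, 19/2)
3. C_x = 13  [C = 2·N−B = 2·(15, 15/2)−(17, 4)]
4. C_y = 11  [C = 2·N−B = 2·(15, 15/2)−(17, 4)]
   so C = (13, 11)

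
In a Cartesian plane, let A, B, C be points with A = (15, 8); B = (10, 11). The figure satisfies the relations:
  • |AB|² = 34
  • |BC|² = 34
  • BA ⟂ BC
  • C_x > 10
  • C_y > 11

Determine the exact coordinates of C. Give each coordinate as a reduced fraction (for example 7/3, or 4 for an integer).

C = (13, 16)

1. C_x = 13  [[BA ⟂ BC ⇒ 5x-3y-17=0] ∩ [|C−(10, 11)|²=34]]
2. C_y = 16  [[BA ⟂ BC ⇒ 5x-3y-17=0] ∩ [|C−(10, 11)|²=34]]
   so C = (13, 16)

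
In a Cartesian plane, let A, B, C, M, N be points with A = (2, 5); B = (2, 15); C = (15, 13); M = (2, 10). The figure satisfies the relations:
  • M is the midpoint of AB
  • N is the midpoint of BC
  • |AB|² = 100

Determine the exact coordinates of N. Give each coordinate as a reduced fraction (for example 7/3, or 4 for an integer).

N = (17/2, 14)

1. N_x = 17/2  [2·N = B+C = (2, 15)+(15, 13)]
2. N_y = 14  [2·N = B+C = (2, 15)+(15, 13)]
   so N = (17/2, 14)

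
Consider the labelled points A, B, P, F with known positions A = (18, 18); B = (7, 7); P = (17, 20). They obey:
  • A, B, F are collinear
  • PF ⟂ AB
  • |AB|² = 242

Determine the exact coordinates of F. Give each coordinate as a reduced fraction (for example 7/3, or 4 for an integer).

F = (37/2, 37/2)

1. F_x = 37/2  [[A, B, F are collinear ⇒ 11x-11y=0] ∩ [PF ⟂ AB ⇒ -11x-11y+407=0]]
2. F_y = 37/2  [[A, B, F are collinear ⇒ 11x-11y=0] ∩ [PF ⟂ AB ⇒ -11x-11y+407=0]]
   so F = (37/2, 37/2)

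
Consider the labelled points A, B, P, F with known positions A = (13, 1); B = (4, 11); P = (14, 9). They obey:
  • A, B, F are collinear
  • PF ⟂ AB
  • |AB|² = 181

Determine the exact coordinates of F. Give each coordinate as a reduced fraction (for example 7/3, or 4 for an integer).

F = (1714/181, 891/181)

1. F_x = 1714/181  [[A, B, F are collinear ⇒ -10x-9y+139=0] ∩ [PF ⟂ AB ⇒ -9x+10y+36=0]]
2. F_y = 891/181  [[A, B, F are collinear ⇒ -10x-9y+139=0] ∩ [PF ⟂ AB ⇒ -9x+10y+36=0]]
   so F = (1714/181, 891/181)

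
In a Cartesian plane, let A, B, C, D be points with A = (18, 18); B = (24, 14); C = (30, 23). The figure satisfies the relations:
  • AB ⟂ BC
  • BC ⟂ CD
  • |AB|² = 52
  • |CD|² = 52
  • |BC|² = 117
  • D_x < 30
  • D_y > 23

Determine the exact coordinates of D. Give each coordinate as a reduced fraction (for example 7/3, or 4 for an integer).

1. D_x = 24  [[BC ⟂ CD ⇒ 6x+9y-387=0] ∩ [|D−(30, 23)|²=52]]
2. D_y = 27  [[BC ⟂ CD ⇒ 6x+9y-387=0] ∩ [|D−(30, 23)|²=52]]
   so D = (24, 27)

D = (24, 27)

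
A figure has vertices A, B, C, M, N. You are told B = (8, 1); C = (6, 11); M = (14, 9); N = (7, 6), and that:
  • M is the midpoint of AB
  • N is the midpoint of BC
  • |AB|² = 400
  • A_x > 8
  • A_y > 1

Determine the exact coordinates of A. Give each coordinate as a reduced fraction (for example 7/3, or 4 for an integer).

1. A_x = 20  [A = 2·M−B = 2·(14, 9)−(8, 1)]
2. A_y = 17  [A = 2·M−B = 2·(14, 9)−(8, 1)]
   so A = (20, 17)

A = (20, 17)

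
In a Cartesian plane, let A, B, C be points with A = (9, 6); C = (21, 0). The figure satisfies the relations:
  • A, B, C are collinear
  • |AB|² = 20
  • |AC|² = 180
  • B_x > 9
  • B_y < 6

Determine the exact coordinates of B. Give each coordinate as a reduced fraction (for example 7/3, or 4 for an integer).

1. B_x = 13  [[A, B, C are collinear ⇒ -6x-12y+126=0] ∩ [|B−(9, 6)|²=20]]
2. B_y = 4  [[A, B, C are collinear ⇒ -6x-12y+126=0] ∩ [|B−(9, 6)|²=20]]
   so B = (13, 4)

B = (13, 4)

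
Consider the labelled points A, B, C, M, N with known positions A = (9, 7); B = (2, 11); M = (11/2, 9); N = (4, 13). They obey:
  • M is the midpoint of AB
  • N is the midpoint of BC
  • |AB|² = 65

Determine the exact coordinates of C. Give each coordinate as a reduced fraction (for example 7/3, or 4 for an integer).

C = (6, 15)

1. C_x = 6  [C = 2·N−B = 2·(4, 13)−(2, 11)]
2. C_y = 15  [C = 2·N−B = 2·(4, 13)−(2, 11)]
   so C = (6, 15)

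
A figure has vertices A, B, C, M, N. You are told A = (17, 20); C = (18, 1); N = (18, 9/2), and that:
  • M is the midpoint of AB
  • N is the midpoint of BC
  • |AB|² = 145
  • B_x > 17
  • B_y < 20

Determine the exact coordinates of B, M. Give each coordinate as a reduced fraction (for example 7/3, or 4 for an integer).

B = (18, 8)
M = (35/2, 14)

1. B_x = 18  [B = 2·N−C = 2·(18, 9/2)−(18, 1)]
2. B_y = 8  [B = 2·N−C = 2·(18, 9/2)−(18, 1)]
   so B = (18, 8)
3. M_x = 35/2  [2·M = A+B = (17, 20)+(18, 8)]
4. M_y = 14  [2·M = A+B = (17, 20)+(18, 8)]
   so M = (35/2, 14)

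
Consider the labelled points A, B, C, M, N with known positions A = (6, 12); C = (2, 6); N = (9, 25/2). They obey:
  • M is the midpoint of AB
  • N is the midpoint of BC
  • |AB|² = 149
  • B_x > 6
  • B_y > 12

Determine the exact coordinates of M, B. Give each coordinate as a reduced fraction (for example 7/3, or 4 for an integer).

1. B_x = 16  [B = 2·N−C = 2·(9, 25/2)−(2, 6)]
2. B_y = 19  [B = 2·N−C = 2·(9, 25/2)−(2, 6)]
   so B = (16, 19)
3. M_x = 11  [2·M = A+B = (6, 12)+(16, 19)]
4. M_y = 31/2  [2·M = A+B = (6, 12)+(16, 19)]
   so M = (11, 31/2)

M = (11, 31/2)
B = (16, 19)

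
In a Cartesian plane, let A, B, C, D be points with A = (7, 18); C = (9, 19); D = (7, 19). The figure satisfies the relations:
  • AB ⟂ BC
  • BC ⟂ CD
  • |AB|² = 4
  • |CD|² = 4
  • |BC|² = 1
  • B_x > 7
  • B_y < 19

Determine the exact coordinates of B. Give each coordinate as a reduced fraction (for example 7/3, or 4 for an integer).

B = (9, 18)

1. B_x = 9  [[BC ⟂ CD ⇒ 2x-18=0] ∩ [|B−(7, 18)|²=4]]
2. B_y = 18  [[BC ⟂ CD ⇒ 2x-18=0] ∩ [|B−(7, 18)|²=4]]
   so B = (9, 18)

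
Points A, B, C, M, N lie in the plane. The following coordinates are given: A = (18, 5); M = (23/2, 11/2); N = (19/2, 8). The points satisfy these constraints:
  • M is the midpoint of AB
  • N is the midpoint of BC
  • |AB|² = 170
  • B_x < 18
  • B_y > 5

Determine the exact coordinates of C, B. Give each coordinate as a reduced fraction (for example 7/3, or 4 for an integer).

1. B_x = 5  [B = 2·M−A = 2·(23/2, 11/2)−(18, 5)]
2. B_y = 6  [B = 2·M−A = 2·(23/2, 11/2)−(18, 5)]
   so B = (5, 6)
3. C_x = 14  [C = 2·N−B = 2·(19/2, 8)−(5, 6)]
4. C_y = 10  [C = 2·N−B = 2·(19/2, 8)−(5, 6)]
   so C = (14, 10)

C = (14, 10)
B = (5, 6)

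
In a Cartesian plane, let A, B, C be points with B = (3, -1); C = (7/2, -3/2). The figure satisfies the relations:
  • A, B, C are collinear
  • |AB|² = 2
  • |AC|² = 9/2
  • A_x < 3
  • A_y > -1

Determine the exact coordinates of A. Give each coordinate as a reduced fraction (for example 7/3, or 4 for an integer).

1. A_x = 2  [[A, B, C are collinear ⇒ 1/2x+1/2y-1=0] ∩ [|A−(3, -1)|²=2]]
2. A_y = 0  [[A, B, C are collinear ⇒ 1/2x+1/2y-1=0] ∩ [|A−(3, -1)|²=2]]
   so A = (2, 0)

A = (2, 0)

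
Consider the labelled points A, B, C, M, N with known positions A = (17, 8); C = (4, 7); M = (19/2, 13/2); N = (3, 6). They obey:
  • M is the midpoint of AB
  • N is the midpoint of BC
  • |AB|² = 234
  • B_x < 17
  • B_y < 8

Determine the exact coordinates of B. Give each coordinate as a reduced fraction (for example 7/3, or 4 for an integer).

1. B_x = 2  [B = 2·M−A = 2·(19/2, 13/2)−(17, 8)]
2. B_y = 5  [B = 2·M−A = 2·(19/2, 13/2)−(17, 8)]
   so B = (2, 5)

B = (2, 5)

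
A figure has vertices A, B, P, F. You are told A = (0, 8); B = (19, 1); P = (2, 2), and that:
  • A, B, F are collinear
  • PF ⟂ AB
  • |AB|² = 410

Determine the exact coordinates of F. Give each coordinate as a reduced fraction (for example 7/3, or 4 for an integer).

1. F_x = 152/41  [[A, B, F are collinear ⇒ 7x+19y-152=0] ∩ [PF ⟂ AB ⇒ 19x-7y-24=0]]
2. F_y = 272/41  [[A, B, F are collinear ⇒ 7x+19y-152=0] ∩ [PF ⟂ AB ⇒ 19x-7y-24=0]]
   so F = (152/41, 272/41)

F = (152/41, 272/41)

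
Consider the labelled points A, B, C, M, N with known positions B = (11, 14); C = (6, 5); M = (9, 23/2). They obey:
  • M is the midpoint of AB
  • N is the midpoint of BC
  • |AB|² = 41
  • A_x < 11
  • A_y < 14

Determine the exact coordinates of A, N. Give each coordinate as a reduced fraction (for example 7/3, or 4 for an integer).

1. A_x = 7  [A = 2·M−B = 2·(9, 23/2)−(11, 14)]
2. A_y = 9  [A = 2·M−B = 2·(9, 23/2)−(11, 14)]
   so A = (7, 9)
3. N_x = 17/2  [2·N = B+C = (11, 14)+(6, 5)]
4. N_y = 19/2  [2·N = B+C = (11, 14)+(6, 5)]
   so N = (17/2, 19/2)

A = (7, 9)
N = (17/2, 19/2)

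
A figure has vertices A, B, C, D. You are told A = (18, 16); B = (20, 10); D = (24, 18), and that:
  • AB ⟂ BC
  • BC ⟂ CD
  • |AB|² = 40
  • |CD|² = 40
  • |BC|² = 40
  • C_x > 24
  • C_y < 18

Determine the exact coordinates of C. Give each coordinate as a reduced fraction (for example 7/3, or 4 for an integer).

C = (26, 12)

1. C_x = 26  [[AB ⟂ BC ⇒ 2x-6y+20=0] ∩ [|C−(24, 18)|²=40]]
2. C_y = 12  [[AB ⟂ BC ⇒ 2x-6y+20=0] ∩ [|C−(24, 18)|²=40]]
   so C = (26, 12)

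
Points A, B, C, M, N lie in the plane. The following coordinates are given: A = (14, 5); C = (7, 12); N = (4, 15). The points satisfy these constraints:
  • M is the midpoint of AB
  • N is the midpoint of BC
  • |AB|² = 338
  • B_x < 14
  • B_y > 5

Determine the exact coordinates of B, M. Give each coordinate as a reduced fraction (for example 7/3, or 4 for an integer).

1. B_x = 1  [B = 2·N−C = 2·(4, 15)−(7, 12)]
2. B_y = 18  [B = 2·N−C = 2·(4, 15)−(7, 12)]
   so B = (1, 18)
3. M_x = 15/2  [2·M = A+B = (14, 5)+(1, 18)]
4. M_y = 23/2  [2·M = A+B = (14, 5)+(1, 18)]
   so M = (15/2, 23/2)

B = (1, 18)
M = (15/2, 23/2)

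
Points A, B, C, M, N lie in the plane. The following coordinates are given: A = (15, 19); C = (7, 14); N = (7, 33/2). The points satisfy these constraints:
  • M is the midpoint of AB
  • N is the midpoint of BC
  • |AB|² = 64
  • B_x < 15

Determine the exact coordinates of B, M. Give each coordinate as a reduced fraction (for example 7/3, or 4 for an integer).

1. B_x = 7  [B = 2·N−C = 2·(7, 33/2)−(7, 14)]
2. B_y = 19  [B = 2·N−C = 2·(7, 33/2)−(7, 14)]
   so B = (7, 19)
3. M_x = 11  [2·M = A+B = (15, 19)+(7, 19)]
4. M_y = 19  [2·M = A+B = (15, 19)+(7, 19)]
   so M = (11, 19)

B = (7, 19)
M = (11, 19)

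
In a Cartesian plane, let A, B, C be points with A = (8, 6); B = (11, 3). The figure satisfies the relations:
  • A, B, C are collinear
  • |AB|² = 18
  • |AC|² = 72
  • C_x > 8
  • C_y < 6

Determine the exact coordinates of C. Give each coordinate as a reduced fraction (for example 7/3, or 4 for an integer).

C = (14, 0)

1. C_x = 14  [[A, B, C are collinear ⇒ 3x+3y-42=0] ∩ [|C−(8, 6)|²=72]]
2. C_y = 0  [[A, B, C are collinear ⇒ 3x+3y-42=0] ∩ [|C−(8, 6)|²=72]]
   so C = (14, 0)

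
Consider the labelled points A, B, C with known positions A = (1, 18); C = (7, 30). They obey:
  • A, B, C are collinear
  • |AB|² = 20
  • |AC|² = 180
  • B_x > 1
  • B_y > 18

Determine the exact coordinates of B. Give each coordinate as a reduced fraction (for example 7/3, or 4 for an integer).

1. B_x = 3  [[A, B, C are collinear ⇒ 12x-6y+96=0] ∩ [|B−(1, 18)|²=20]]
2. B_y = 22  [[A, B, C are collinear ⇒ 12x-6y+96=0] ∩ [|B−(1, 18)|²=20]]
   so B = (3, 22)

B = (3, 22)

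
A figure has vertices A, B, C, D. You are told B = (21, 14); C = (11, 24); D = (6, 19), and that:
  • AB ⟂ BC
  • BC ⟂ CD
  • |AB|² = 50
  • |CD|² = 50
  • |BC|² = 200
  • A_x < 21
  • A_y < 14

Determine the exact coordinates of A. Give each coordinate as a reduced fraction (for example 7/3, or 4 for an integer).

1. A_x = 16  [[AB ⟂ BC ⇒ 10x-10y-70=0] ∩ [|A−(21, 14)|²=50]]
2. A_y = 9  [[AB ⟂ BC ⇒ 10x-10y-70=0] ∩ [|A−(21, 14)|²=50]]
   so A = (16, 9)

A = (16, 9)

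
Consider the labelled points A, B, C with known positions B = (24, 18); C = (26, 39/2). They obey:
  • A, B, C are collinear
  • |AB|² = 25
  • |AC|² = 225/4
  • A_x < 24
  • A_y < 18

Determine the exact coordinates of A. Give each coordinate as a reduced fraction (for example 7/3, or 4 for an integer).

A = (20, 15)

1. A_x = 20  [[A, B, C are collinear ⇒ -3/2x+2y=0] ∩ [|A−(24, 18)|²=25]]
2. A_y = 15  [[A, B, C are collinear ⇒ -3/2x+2y=0] ∩ [|A−(24, 18)|²=25]]
   so A = (20, 15)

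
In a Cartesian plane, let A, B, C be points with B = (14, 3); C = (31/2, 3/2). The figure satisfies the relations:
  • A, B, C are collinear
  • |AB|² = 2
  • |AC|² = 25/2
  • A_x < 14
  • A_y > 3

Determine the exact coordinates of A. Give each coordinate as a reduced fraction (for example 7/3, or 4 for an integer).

A = (13, 4)

1. A_x = 13  [[A, B, C are collinear ⇒ 3/2x+3/2y-51/2=0] ∩ [|A−(14, 3)|²=2]]
2. A_y = 4  [[A, B, C are collinear ⇒ 3/2x+3/2y-51/2=0] ∩ [|A−(14, 3)|²=2]]
   so A = (13, 4)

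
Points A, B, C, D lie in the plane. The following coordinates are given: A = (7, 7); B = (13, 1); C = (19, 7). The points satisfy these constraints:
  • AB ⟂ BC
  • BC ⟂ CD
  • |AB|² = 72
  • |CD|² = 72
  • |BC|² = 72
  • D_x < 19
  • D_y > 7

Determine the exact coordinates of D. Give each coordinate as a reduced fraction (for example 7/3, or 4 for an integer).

1. D_x = 13  [[BC ⟂ CD ⇒ 6x+6y-156=0] ∩ [|D−(19, 7)|²=72]]
2. D_y = 13  [[BC ⟂ CD ⇒ 6x+6y-156=0] ∩ [|D−(19, 7)|²=72]]
   so D = (13, 13)

D = (13, 13)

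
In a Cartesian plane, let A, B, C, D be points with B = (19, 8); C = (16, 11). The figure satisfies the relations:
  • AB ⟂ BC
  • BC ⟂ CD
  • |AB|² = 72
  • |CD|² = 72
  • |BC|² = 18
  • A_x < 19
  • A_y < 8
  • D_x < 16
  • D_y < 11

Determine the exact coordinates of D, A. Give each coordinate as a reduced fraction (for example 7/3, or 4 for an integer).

D = (10, 5)
A = (13, 2)

1. D_x = 10  [[BC ⟂ CD ⇒ -3x+3y+15=0] ∩ [|D−(16, 11)|²=72]]
2. D_y = 5  [[BC ⟂ CD ⇒ -3x+3y+15=0] ∩ [|D−(16, 11)|²=72]]
   so D = (10, 5)
3. A_x = 13  [[AB ⟂ BC ⇒ 3x-3y-33=0] ∩ [|A−(19, 8)|²=72]]
4. A_y = 2  [[AB ⟂ BC ⇒ 3x-3y-33=0] ∩ [|A−(19, 8)|²=72]]
   so A = (13, 2)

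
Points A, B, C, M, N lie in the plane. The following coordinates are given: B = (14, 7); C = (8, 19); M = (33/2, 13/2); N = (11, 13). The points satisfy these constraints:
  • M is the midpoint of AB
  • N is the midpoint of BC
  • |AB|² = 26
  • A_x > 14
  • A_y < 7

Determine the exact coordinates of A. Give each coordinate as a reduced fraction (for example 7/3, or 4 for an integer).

A = (19, 6)

1. A_x = 19  [A = 2·M−B = 2·(33/2, 13/2)−(14, 7)]
2. A_y = 6  [A = 2·M−B = 2·(33/2, 13/2)−(14, 7)]
   so A = (19, 6)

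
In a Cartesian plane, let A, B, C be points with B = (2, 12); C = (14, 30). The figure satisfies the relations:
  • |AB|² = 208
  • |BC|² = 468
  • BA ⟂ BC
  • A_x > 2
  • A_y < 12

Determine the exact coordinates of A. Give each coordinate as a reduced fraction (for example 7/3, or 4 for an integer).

A = (14, 4)

1. A_x = 14  [[BA ⟂ BC ⇒ 12x+18y-240=0] ∩ [|A−(2, 12)|²=208]]
2. A_y = 4  [[BA ⟂ BC ⇒ 12x+18y-240=0] ∩ [|A−(2, 12)|²=208]]
   so A = (14, 4)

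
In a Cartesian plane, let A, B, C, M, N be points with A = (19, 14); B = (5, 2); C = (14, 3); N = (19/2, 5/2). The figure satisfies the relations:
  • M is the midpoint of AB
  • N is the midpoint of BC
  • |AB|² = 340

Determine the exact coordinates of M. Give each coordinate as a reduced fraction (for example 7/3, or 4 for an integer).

M = (12, 8)

1. M_x = 12  [2·M = A+B = (19, 14)+(5, 2)]
2. M_y = 8  [2·M = A+B = (19, 14)+(5, 2)]
   so M = (12, 8)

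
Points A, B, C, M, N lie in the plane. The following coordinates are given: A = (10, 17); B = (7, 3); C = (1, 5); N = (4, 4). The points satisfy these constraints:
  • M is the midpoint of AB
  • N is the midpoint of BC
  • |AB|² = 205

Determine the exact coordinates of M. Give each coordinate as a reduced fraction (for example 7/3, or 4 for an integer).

1. M_x = 17/2  [2·M = A+B = (10, 17)+(7, 3)]
2. M_y = 10  [2·M = A+B = (10, 17)+(7, 3)]
   so M = (17/2, 10)

M = (17/2, 10)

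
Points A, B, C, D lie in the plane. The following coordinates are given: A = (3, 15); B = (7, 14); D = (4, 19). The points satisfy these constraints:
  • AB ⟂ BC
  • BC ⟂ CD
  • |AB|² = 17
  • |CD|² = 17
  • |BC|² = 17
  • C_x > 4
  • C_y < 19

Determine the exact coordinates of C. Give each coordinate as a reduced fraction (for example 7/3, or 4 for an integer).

1. C_x = 8  [[AB ⟂ BC ⇒ 4x-1y-14=0] ∩ [|C−(4, 19)|²=17]]
2. C_y = 18  [[AB ⟂ BC ⇒ 4x-1y-14=0] ∩ [|C−(4, 19)|²=17]]
   so C = (8, 18)

C = (8, 18)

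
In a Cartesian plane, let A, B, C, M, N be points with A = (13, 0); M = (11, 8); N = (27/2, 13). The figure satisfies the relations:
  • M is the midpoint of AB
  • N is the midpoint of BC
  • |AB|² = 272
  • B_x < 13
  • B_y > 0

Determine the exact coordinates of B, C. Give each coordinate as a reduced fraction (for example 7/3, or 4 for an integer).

B = (9, 16)
C = (18, 10)

1. B_x = 9  [B = 2·M−A = 2·(11, 8)−(13, 0)]
2. B_y = 16  [B = 2·M−A = 2·(11, 8)−(13, 0)]
   so B = (9, 16)
3. C_x = 18  [C = 2·N−B = 2·(27/2, 13)−(9, 16)]
4. C_y = 10  [C = 2·N−B = 2·(27/2, 13)−(9, 16)]
   so C = (18, 10)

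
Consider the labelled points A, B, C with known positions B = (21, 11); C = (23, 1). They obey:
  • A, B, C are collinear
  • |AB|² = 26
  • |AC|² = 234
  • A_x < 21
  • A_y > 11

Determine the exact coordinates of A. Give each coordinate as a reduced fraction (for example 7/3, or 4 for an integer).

A = (20, 16)

1. A_x = 20  [[A, B, C are collinear ⇒ 10x+2y-232=0] ∩ [|A−(21, 11)|²=26]]
2. A_y = 16  [[A, B, C are collinear ⇒ 10x+2y-232=0] ∩ [|A−(21, 11)|²=26]]
   so A = (20, 16)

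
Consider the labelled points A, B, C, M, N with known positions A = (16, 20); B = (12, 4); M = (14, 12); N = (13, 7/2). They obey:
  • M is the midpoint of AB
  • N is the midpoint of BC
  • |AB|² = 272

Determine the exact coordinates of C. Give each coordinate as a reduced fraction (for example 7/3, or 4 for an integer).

1. C_x = 14  [C = 2·N−B = 2·(13, 7/2)−(12, 4)]
2. C_y = 3  [C = 2·N−B = 2·(13, 7/2)−(12, 4)]
   so C = (14, 3)

C = (14, 3)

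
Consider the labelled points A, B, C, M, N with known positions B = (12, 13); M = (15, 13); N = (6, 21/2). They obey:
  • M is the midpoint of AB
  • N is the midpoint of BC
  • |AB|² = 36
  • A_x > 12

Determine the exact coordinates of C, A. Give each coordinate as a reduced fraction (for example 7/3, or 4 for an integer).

C = (0, 8)
A = (18, 13)

1. A_x = 18  [A = 2·M−B = 2·(15, 13)−(12, 13)]
2. A_y = 13  [A = 2·M−B = 2·(15, 13)−(12, 13)]
   so A = (18, 13)
3. C_x = 0  [C = 2·N−B = 2·(6, 21/2)−(12, 13)]
4. C_y = 8  [C = 2·N−B = 2·(6, 21/2)−(12, 13)]
   so C = (0, 8)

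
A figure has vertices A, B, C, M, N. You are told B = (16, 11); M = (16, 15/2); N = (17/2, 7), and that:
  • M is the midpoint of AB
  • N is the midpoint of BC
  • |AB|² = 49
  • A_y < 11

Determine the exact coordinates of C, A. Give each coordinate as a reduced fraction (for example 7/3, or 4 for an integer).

C = (1, 3)
A = (16, 4)

1. A_x = 16  [A = 2·M−B = 2·(16, 15/2)−(16, 11)]
2. A_y = 4  [A = 2·M−B = 2·(16, 15/2)−(16, 11)]
   so A = (16, 4)
3. C_x = 1  [C = 2·N−B = 2·(17/2, 7)−(16, 11)]
4. C_y = 3  [C = 2·N−B = 2·(17/2, 7)−(16, 11)]
   so C = (1, 3)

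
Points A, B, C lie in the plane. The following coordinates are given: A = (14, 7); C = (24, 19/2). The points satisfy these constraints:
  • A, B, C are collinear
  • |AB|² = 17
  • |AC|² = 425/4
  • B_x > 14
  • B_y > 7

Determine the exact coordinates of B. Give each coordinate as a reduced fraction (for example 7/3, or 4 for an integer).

B = (18, 8)

1. B_x = 18  [[A, B, C are collinear ⇒ 5/2x-10y+35=0] ∩ [|B−(14, 7)|²=17]]
2. B_y = 8  [[A, B, C are collinear ⇒ 5/2x-10y+35=0] ∩ [|B−(14, 7)|²=17]]
   so B = (18, 8)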